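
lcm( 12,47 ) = 564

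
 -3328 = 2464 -5792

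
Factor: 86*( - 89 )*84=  - 642936=-2^3*3^1*7^1*43^1*89^1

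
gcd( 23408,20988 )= 44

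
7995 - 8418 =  - 423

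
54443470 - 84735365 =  - 30291895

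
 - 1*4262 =-4262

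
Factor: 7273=7^1*1039^1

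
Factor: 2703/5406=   2^( - 1) = 1/2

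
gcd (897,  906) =3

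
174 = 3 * 58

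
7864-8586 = - 722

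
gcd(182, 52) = 26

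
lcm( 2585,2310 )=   108570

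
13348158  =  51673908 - 38325750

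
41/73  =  41/73 = 0.56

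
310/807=310/807 = 0.38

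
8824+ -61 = 8763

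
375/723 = 125/241 = 0.52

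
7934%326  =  110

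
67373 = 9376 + 57997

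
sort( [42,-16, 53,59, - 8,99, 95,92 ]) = [ - 16, - 8,  42,53,59,  92, 95,99] 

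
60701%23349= 14003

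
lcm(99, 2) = 198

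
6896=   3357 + 3539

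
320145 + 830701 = 1150846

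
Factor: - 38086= -2^1*137^1 * 139^1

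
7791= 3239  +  4552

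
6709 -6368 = 341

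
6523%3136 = 251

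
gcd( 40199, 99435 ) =1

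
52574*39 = 2050386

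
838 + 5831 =6669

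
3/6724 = 3/6724 =0.00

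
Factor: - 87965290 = -2^1 * 5^1*7^2*31^1*5791^1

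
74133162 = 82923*894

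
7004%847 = 228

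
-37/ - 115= 37/115 = 0.32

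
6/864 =1/144 = 0.01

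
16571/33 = 16571/33 = 502.15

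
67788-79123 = - 11335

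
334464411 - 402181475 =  - 67717064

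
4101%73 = 13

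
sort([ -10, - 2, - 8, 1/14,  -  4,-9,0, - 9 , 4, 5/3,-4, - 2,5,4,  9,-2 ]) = [ - 10, - 9, - 9,  -  8, - 4 , - 4, - 2, - 2, - 2,0, 1/14,  5/3,  4 , 4, 5,  9 ] 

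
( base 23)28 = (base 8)66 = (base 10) 54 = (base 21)2c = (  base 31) 1n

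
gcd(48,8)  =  8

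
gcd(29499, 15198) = 3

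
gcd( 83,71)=1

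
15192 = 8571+6621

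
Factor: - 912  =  -2^4 * 3^1*19^1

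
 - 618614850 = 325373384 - 943988234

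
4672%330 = 52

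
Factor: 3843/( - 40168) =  - 2^(- 3)* 3^2  *  7^1*61^1*5021^( - 1) 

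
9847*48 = 472656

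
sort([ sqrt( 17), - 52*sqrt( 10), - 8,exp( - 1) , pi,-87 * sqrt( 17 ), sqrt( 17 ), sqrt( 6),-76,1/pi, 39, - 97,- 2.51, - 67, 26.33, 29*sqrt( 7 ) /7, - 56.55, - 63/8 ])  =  [ - 87*sqrt(17), - 52*sqrt(10), - 97,  -  76, - 67, - 56.55, - 8, - 63/8,  -  2.51,1/pi, exp( - 1 ),sqrt( 6), pi, sqrt ( 17) , sqrt( 17 ), 29*sqrt( 7 )/7, 26.33,39 ]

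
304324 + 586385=890709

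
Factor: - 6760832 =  - 2^7*13^1 *17^1*239^1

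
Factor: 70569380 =2^2*5^1*7^1*17^1 * 149^1*199^1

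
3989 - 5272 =-1283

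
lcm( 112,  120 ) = 1680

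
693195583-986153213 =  - 292957630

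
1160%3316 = 1160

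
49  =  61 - 12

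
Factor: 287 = 7^1*41^1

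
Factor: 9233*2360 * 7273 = 158477797240  =  2^3* 5^1*7^2*59^1 * 1039^1 * 1319^1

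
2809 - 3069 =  - 260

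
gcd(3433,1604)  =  1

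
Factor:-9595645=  - 5^1* 1231^1*1559^1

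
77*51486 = 3964422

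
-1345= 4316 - 5661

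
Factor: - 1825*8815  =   - 16087375 =-5^3*41^1*43^1 * 73^1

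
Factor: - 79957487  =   - 79957487^1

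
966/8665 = 966/8665 = 0.11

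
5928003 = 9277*639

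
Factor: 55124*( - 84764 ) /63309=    - 2^4*3^(  -  1)* 47^( - 1)*449^( - 1)*13781^1*21191^1 = - 4672530736/63309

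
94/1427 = 94/1427  =  0.07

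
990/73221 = 330/24407 = 0.01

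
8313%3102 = 2109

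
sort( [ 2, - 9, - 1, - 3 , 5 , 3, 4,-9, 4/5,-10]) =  [  -  10, - 9,  -  9,-3, - 1,4/5, 2,  3, 4, 5] 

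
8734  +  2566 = 11300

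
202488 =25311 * 8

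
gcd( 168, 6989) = 1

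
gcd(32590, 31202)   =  2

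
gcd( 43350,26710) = 10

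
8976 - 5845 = 3131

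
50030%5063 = 4463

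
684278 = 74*9247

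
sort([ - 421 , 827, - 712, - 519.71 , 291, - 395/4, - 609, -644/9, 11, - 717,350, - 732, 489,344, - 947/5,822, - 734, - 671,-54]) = [ - 734, - 732, -717, - 712,-671 , - 609, - 519.71, - 421, - 947/5, - 395/4, - 644/9 , - 54,11, 291,344,350,489,822, 827]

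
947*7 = 6629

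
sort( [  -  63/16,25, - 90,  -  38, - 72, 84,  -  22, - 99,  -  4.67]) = [  -  99, - 90, - 72,  -  38,- 22,-4.67,-63/16,25, 84]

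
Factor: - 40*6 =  - 240 =-  2^4*3^1*5^1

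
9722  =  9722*1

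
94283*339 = 31961937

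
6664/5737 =6664/5737 = 1.16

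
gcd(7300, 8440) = 20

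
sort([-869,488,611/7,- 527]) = [-869,- 527,611/7,488 ] 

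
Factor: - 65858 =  - 2^1*13^1*17^1*149^1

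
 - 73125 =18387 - 91512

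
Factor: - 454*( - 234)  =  2^2*3^2*13^1*227^1  =  106236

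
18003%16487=1516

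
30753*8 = 246024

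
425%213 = 212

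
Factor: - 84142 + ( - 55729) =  - 139871^1 = - 139871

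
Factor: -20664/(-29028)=2^1 * 3^1 * 7^1 *59^(  -  1)  =  42/59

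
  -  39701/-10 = 39701/10 = 3970.10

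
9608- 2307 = 7301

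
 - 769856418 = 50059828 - 819916246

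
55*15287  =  840785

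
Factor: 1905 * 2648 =2^3*3^1*5^1*127^1*331^1 =5044440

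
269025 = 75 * 3587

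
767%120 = 47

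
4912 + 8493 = 13405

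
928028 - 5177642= - 4249614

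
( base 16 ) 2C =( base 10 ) 44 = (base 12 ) 38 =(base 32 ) 1c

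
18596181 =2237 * 8313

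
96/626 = 48/313 = 0.15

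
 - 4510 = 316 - 4826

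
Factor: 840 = 2^3*3^1*5^1*7^1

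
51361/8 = 6420+1/8= 6420.12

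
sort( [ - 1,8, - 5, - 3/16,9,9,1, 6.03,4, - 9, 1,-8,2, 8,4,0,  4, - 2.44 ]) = [ - 9, - 8, - 5, - 2.44, - 1,-3/16,0,1,1,2,4, 4, 4, 6.03,8, 8, 9,9]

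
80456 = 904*89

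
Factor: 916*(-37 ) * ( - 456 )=15454752 = 2^5 * 3^1 *19^1*37^1*229^1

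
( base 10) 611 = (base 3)211122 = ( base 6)2455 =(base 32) j3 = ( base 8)1143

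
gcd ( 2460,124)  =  4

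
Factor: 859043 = 193^1*4451^1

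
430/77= 430/77 = 5.58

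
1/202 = 1/202 = 0.00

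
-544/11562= - 1  +  5509/5781= -0.05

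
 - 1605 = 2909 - 4514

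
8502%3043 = 2416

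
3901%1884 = 133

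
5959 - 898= 5061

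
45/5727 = 15/1909 = 0.01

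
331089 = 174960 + 156129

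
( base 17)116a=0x14C2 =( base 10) 5314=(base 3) 21021211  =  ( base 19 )EDD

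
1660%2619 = 1660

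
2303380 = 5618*410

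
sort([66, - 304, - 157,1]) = [ - 304, - 157,1,66 ]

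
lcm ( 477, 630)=33390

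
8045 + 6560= 14605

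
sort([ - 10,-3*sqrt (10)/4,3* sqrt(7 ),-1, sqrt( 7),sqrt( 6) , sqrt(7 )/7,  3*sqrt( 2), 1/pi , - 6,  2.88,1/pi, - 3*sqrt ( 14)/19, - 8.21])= [- 10 , - 8.21,-6,-3*sqrt( 10 )/4, - 1 ,- 3*sqrt( 14)/19,1/pi , 1/pi , sqrt(7 )/7,  sqrt(6),sqrt(7 ), 2.88,3*sqrt(2 ), 3*sqrt( 7 )] 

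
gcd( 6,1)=1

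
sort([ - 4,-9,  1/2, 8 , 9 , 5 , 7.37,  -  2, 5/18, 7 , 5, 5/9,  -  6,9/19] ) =[ - 9, - 6, - 4 ,  -  2,5/18, 9/19, 1/2, 5/9,5,5 , 7,7.37,  8, 9 ] 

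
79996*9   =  719964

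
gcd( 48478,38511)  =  1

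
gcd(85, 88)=1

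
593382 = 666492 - 73110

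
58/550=29/275= 0.11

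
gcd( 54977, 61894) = 1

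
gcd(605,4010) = 5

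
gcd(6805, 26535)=5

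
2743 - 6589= - 3846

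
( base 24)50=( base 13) 93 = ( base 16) 78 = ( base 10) 120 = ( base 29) 44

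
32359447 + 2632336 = 34991783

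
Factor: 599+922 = 1521  =  3^2 * 13^2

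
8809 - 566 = 8243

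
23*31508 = 724684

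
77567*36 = 2792412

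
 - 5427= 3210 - 8637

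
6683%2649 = 1385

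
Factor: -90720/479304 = -60/317 = - 2^2*3^1* 5^1*317^( - 1 ) 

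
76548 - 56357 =20191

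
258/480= 43/80 = 0.54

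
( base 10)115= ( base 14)83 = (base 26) 4B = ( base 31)3M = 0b1110011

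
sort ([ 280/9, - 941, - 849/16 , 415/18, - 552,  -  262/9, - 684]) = [ - 941,  -  684, - 552, - 849/16, - 262/9, 415/18,280/9 ]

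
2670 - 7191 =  - 4521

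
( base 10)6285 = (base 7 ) 24216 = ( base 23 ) BK6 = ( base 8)14215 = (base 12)3779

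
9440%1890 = 1880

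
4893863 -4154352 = 739511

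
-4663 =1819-6482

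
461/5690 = 461/5690 = 0.08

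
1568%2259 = 1568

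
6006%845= 91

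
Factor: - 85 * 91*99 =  - 765765 =- 3^2  *5^1*7^1*11^1* 13^1*17^1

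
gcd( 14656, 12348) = 4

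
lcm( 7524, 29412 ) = 323532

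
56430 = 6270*9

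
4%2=0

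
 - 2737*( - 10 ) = 27370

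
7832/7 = 1118 + 6/7 = 1118.86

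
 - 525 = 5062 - 5587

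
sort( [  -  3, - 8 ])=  [ - 8, - 3]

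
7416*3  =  22248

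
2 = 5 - 3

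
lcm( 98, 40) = 1960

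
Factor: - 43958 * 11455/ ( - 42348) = 2^(-1) * 3^( - 1 )*5^1*29^1*31^1*79^1 * 709^1*3529^( - 1 ) = 251769445/21174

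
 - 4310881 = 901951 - 5212832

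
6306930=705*8946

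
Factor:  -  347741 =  - 43^1 * 8087^1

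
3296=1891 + 1405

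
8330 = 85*98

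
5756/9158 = 2878/4579 = 0.63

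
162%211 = 162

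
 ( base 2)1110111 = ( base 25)4j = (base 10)119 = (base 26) 4F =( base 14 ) 87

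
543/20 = 27 + 3/20 = 27.15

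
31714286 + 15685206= 47399492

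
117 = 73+44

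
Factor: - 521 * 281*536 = -78470936 = - 2^3 * 67^1 * 281^1*521^1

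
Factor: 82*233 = 19106 = 2^1*41^1*233^1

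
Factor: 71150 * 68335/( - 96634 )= - 5^3*19^( - 1 ) * 79^1*173^1*1423^1 * 2543^( - 1) = -  2431017625/48317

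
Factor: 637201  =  637201^1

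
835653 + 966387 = 1802040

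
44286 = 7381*6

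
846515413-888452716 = - 41937303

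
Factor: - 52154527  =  - 269^1*193883^1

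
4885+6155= 11040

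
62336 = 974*64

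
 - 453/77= - 453/77 = - 5.88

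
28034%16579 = 11455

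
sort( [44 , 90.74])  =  [ 44,90.74]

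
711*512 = 364032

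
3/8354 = 3/8354 = 0.00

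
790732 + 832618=1623350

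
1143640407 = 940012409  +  203627998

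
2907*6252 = 18174564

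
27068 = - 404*(  -  67)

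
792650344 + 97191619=889841963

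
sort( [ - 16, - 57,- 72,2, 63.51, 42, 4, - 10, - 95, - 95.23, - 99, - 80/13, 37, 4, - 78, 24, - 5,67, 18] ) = [ -99, - 95.23, - 95, - 78, - 72, - 57, - 16, - 10, - 80/13, - 5,2, 4, 4, 18, 24,37, 42,63.51, 67 ] 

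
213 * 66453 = 14154489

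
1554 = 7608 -6054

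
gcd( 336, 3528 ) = 168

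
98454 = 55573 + 42881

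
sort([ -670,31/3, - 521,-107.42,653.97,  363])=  [-670, - 521, - 107.42,  31/3 , 363,653.97 ] 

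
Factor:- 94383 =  - 3^2*10487^1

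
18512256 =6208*2982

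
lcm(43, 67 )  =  2881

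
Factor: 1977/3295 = 3^1 * 5^(-1) = 3/5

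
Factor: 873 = 3^2*97^1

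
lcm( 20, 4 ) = 20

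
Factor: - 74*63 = - 4662 = -  2^1* 3^2*7^1*37^1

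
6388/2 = 3194 = 3194.00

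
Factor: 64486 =2^1 * 19^1 * 1697^1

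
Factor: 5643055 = 5^1*11^1* 37^1*47^1*59^1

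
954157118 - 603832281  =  350324837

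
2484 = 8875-6391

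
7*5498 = 38486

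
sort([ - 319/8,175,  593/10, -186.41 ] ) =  [-186.41, - 319/8,593/10,  175 ]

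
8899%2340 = 1879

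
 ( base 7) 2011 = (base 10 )694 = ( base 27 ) pj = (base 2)1010110110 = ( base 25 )12J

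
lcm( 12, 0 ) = 0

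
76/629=76/629= 0.12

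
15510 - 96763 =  - 81253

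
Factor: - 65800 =-2^3*5^2 * 7^1 * 47^1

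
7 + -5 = 2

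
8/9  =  8/9 =0.89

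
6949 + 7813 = 14762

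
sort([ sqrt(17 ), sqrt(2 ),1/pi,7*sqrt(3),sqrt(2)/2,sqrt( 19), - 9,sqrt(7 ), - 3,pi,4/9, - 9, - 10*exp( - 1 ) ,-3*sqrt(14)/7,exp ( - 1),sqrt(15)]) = [ - 9, - 9, - 10  *  exp( - 1),  -  3, - 3 * sqrt(14 ) /7,  1/pi,exp (-1 ),4/9,sqrt(2) /2,sqrt(2 ) , sqrt ( 7 ),pi,sqrt(15 ),sqrt(17 ), sqrt( 19 ), 7*sqrt(3 )]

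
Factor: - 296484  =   -2^2*3^1* 31^1*797^1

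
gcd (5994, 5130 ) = 54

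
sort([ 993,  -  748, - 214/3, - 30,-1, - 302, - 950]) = [ - 950, - 748 , - 302,  -  214/3, - 30, - 1, 993] 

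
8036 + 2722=10758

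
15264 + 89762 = 105026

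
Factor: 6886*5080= 2^4*5^1 *11^1*127^1*313^1 = 34980880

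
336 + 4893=5229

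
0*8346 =0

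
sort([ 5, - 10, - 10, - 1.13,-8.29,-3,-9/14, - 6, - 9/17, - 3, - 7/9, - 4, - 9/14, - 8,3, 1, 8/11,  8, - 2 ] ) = [ - 10, - 10, - 8.29, - 8,-6,-4, - 3, -3,-2, - 1.13, - 7/9,- 9/14,  -  9/14,-9/17,8/11, 1, 3, 5,  8] 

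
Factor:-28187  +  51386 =23199 = 3^1*11^1 * 19^1*37^1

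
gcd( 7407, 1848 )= 3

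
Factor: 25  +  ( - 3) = 2^1 * 11^1= 22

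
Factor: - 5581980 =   -  2^2*3^3*5^1*10337^1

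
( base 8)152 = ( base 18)5G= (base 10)106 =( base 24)4a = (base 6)254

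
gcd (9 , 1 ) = 1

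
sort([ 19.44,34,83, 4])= [4 , 19.44,  34, 83] 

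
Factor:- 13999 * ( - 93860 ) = 2^2*5^1*13^1*19^2*13999^1  =  1313946140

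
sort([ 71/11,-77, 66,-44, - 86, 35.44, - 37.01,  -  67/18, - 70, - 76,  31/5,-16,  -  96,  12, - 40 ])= [ - 96, - 86,- 77,-76,-70, - 44, - 40,-37.01, - 16, - 67/18, 31/5,71/11 , 12, 35.44,66] 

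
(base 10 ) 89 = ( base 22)41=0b1011001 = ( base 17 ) 54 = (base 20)49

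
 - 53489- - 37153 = - 16336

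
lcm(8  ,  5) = 40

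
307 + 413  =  720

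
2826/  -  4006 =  - 1 + 590/2003 = - 0.71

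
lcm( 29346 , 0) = 0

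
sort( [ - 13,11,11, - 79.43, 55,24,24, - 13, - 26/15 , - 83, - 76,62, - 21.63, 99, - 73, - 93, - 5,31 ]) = [ - 93, - 83 , - 79.43,- 76, - 73,-21.63, - 13,-13,- 5, - 26/15 , 11, 11,24, 24,31, 55,62, 99 ]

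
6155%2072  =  2011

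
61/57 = 1+4/57 = 1.07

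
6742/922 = 7 + 144/461 = 7.31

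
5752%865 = 562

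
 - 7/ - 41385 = 7/41385 = 0.00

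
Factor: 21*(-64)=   -  2^6*3^1*7^1 = - 1344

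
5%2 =1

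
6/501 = 2/167 = 0.01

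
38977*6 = 233862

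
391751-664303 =  -  272552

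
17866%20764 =17866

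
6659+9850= 16509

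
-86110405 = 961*( - 89605 )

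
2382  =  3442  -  1060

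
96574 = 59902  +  36672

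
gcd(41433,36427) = 1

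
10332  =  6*1722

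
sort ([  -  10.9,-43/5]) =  [ - 10.9 ,  -  43/5]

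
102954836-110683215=-7728379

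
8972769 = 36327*247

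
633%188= 69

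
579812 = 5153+574659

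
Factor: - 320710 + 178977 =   -  141733 = -271^1*523^1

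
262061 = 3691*71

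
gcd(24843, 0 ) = 24843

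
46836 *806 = 37749816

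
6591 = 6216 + 375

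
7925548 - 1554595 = 6370953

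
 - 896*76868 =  - 68873728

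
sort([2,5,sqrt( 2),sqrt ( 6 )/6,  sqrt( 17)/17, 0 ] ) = [0, sqrt (17)/17,sqrt( 6)/6,sqrt( 2 ),2,5] 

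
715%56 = 43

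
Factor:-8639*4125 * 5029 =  -3^1 * 5^3*11^1*47^1*53^1*107^1 *163^1 = - 179212815375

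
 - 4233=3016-7249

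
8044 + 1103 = 9147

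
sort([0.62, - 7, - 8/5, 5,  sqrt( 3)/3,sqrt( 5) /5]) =[ - 7, - 8/5, sqrt(5)/5, sqrt( 3)/3, 0.62 , 5 ]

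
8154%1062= 720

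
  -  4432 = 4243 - 8675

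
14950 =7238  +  7712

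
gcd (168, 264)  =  24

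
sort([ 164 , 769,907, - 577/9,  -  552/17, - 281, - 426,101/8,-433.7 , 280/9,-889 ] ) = [  -  889 , - 433.7, - 426, - 281,-577/9, - 552/17,101/8,280/9,164  ,  769 , 907]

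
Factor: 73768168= 2^3*17^1*499^1*1087^1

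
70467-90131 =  - 19664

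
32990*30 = 989700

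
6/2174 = 3/1087 = 0.00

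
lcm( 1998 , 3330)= 9990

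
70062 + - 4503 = 65559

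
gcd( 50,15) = 5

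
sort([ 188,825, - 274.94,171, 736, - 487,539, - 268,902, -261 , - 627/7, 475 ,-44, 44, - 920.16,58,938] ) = [-920.16, - 487, - 274.94, - 268,-261,- 627/7 , - 44,44,58,171,188,475,539,736, 825,902,938 ] 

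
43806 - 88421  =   - 44615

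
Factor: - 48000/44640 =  - 100/93 =- 2^2 * 3^( - 1)*5^2*31^ ( - 1)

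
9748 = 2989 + 6759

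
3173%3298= 3173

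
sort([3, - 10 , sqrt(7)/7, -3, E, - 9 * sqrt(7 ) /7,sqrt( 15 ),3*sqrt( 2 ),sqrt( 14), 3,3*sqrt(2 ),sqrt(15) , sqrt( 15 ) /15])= [ - 10,-9 * sqrt(7 )/7,-3, sqrt ( 15 ) /15, sqrt( 7)/7 , E,3, 3, sqrt( 14), sqrt(15 ) , sqrt ( 15 ), 3*sqrt( 2 ) , 3*sqrt ( 2 )]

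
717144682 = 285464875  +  431679807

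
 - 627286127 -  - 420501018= - 206785109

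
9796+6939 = 16735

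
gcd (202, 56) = 2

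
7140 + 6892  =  14032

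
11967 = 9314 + 2653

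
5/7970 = 1/1594 =0.00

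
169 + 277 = 446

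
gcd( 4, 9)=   1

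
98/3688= 49/1844 = 0.03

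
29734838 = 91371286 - 61636448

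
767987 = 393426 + 374561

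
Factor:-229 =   -  229^1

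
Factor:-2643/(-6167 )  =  3/7 = 3^1*7^(  -  1 )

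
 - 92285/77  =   - 1199 + 38/77=-1198.51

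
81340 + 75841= 157181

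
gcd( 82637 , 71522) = 1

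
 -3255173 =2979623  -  6234796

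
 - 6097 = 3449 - 9546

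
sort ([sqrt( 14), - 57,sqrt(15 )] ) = [ - 57,sqrt(14 ),sqrt( 15 ) ] 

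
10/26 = 5/13 = 0.38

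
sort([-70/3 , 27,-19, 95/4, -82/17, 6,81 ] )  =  [ - 70/3 ,-19, - 82/17,6 , 95/4, 27, 81 ] 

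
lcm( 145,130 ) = 3770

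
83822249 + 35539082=119361331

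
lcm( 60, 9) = 180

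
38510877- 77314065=  -  38803188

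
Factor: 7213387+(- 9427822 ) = -3^1*5^1*147629^1= -2214435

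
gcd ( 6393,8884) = 1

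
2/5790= 1/2895 = 0.00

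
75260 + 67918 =143178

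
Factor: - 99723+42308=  - 57415   =  - 5^1*11483^1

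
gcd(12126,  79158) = 6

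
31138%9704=2026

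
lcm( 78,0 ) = 0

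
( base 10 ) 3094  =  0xC16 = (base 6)22154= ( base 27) 46G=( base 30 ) 3D4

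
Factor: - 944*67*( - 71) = 2^4*59^1*67^1 * 71^1 = 4490608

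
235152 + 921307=1156459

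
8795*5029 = 44230055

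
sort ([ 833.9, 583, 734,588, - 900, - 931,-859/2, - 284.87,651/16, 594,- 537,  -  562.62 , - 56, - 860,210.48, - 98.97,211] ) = [ - 931,-900, - 860, - 562.62, - 537,-859/2, - 284.87, - 98.97, - 56, 651/16, 210.48 , 211,583, 588, 594, 734, 833.9 ] 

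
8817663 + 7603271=16420934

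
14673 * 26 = 381498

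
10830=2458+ 8372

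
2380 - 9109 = -6729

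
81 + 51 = 132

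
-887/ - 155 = 5 + 112/155 = 5.72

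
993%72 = 57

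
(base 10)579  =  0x243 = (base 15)289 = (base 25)N4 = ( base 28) kj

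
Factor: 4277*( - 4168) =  - 17826536 = -2^3*7^1*13^1*47^1*521^1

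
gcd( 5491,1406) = 19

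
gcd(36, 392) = 4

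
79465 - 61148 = 18317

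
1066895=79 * 13505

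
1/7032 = 1/7032 = 0.00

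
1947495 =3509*555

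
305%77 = 74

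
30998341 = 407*76163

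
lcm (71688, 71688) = 71688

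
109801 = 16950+92851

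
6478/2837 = 6478/2837= 2.28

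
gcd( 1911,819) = 273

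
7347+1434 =8781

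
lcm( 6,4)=12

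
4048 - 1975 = 2073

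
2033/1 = 2033 = 2033.00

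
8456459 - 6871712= 1584747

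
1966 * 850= 1671100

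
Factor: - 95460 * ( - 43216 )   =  4125399360=2^6*3^1*5^1*37^2*43^1*73^1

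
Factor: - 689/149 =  - 13^1 * 53^1* 149^(  -  1 )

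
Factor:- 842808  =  -2^3*3^1 *35117^1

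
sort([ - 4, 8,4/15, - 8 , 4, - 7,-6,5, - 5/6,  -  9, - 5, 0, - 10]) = [ - 10 , - 9,-8,-7, -6, - 5, - 4 , - 5/6, 0, 4/15 , 4, 5, 8] 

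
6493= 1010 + 5483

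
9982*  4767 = 47584194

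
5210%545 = 305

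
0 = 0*39981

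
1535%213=44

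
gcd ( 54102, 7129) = 1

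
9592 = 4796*2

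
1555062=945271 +609791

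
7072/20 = 353 + 3/5 = 353.60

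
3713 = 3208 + 505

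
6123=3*2041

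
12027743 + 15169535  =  27197278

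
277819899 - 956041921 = -678222022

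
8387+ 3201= 11588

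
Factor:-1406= - 2^1 * 19^1*37^1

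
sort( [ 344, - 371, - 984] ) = [ -984, - 371,344]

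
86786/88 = 986 + 9/44 = 986.20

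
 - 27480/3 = -9160  =  - 9160.00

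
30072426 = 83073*362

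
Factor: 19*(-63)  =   - 1197= - 3^2*7^1*19^1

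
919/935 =919/935 = 0.98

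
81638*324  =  26450712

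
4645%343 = 186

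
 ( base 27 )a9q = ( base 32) 7c7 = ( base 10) 7559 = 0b1110110000111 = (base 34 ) 6ib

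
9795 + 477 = 10272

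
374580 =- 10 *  ( - 37458 ) 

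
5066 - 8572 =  - 3506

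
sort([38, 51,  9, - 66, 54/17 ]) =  [ - 66 , 54/17, 9,38, 51 ] 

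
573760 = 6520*88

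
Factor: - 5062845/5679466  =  -2^( -1 )*3^1 * 5^1*13^( -1)*61^(-1)*173^1*1951^1 * 3581^( - 1 )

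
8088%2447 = 747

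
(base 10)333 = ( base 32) ad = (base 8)515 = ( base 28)BP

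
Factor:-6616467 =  - 3^2*11^1*13^1*53^1 * 97^1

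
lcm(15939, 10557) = 812889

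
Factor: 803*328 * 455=119839720 = 2^3*5^1 * 7^1 * 11^1*13^1 * 41^1  *73^1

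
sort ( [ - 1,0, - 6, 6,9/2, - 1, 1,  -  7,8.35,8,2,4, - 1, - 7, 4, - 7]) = [  -  7, - 7, - 7, - 6 , - 1, - 1, - 1,0,1,  2 , 4, 4,9/2,6, 8, 8.35 ]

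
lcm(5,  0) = 0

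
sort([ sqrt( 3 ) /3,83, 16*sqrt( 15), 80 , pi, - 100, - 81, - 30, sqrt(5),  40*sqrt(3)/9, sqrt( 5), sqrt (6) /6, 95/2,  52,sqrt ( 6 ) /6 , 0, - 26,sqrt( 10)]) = [ - 100, - 81, - 30, - 26, 0, sqrt(6 ) /6,sqrt(6) /6, sqrt( 3)/3, sqrt ( 5 ),  sqrt(5), pi, sqrt (10),40*sqrt( 3)/9,95/2, 52,  16*sqrt(15 ), 80 , 83 ]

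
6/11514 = 1/1919 = 0.00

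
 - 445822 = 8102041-8547863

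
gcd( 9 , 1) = 1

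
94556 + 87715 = 182271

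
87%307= 87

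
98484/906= 108+106/151=   108.70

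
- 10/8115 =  - 2/1623  =  - 0.00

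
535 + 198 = 733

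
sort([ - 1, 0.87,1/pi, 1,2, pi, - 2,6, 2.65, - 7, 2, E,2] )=[ - 7,  -  2, - 1,  1/pi, 0.87,1, 2, 2 , 2, 2.65, E,pi, 6]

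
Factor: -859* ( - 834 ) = 716406 = 2^1*  3^1*139^1*859^1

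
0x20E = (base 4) 20032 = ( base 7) 1351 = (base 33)fv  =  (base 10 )526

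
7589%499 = 104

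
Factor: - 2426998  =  -2^1*7^1*173357^1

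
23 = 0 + 23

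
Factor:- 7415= - 5^1 *1483^1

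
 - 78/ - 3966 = 13/661 = 0.02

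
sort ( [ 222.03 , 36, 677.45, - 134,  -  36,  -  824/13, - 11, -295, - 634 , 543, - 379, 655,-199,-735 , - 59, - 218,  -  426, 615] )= [-735, - 634, - 426, - 379,-295, - 218,-199, - 134,-824/13, - 59,-36, - 11, 36, 222.03,543,615, 655, 677.45 ]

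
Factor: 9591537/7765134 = 3197179/2588378 = 2^( - 1)*13^( - 1) * 43^1*113^ (-1)*881^(  -  1 )*74353^1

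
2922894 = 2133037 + 789857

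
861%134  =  57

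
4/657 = 4/657= 0.01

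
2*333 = 666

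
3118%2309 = 809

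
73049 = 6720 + 66329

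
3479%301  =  168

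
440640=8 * 55080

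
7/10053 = 7/10053 = 0.00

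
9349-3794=5555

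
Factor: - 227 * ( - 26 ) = 5902=2^1*13^1* 227^1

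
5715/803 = 5715/803  =  7.12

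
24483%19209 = 5274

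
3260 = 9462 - 6202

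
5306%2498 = 310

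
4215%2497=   1718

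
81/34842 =27/11614 = 0.00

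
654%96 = 78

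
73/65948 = 73/65948 = 0.00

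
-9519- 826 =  - 10345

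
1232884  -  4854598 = - 3621714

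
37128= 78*476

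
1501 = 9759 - 8258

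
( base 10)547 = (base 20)177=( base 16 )223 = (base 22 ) 12j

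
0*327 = 0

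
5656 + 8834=14490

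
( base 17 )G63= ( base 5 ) 122404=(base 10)4729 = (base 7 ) 16534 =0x1279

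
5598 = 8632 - 3034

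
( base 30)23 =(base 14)47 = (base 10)63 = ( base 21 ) 30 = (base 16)3f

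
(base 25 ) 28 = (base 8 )72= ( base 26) 26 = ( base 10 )58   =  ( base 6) 134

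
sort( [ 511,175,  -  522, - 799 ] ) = [ - 799, - 522 , 175, 511 ]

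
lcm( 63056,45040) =315280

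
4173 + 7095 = 11268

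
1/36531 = 1/36531 =0.00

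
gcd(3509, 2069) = 1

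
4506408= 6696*673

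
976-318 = 658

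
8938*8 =71504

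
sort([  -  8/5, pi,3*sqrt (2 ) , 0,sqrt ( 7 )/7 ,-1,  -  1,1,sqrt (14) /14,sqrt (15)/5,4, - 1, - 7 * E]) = [ - 7*E, - 8/5,-1, - 1, - 1,0, sqrt(14 )/14,sqrt( 7 )/7, sqrt( 15) /5,1 , pi, 4,3* sqrt ( 2) ]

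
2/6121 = 2/6121 =0.00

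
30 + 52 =82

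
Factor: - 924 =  - 2^2 *3^1 * 7^1*11^1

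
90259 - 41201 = 49058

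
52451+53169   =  105620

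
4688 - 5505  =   - 817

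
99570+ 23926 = 123496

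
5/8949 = 5/8949 = 0.00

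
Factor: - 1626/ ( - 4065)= 2^1*5^ (  -  1) = 2/5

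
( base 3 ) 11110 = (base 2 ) 1111000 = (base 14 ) 88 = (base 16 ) 78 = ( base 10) 120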